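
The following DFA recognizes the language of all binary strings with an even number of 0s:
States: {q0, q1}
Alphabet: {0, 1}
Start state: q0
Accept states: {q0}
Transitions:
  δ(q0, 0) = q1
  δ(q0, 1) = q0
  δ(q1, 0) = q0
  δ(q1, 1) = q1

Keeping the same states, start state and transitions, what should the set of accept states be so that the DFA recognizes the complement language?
The DFA is complete (every state has a transition on every symbol), so the complement
is recognized by the same DFA with accepting and non-accepting states swapped.
Original accept states: {q0}
Complement accept states = All states - Original accept states
= {q0, q1} - {q0}
= {q1}
Complement language: strings with an ODD number of 0s

Final answer: {q1}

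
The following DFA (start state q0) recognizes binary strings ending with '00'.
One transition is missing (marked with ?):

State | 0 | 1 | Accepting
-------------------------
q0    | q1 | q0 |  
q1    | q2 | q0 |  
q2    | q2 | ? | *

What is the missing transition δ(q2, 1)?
q0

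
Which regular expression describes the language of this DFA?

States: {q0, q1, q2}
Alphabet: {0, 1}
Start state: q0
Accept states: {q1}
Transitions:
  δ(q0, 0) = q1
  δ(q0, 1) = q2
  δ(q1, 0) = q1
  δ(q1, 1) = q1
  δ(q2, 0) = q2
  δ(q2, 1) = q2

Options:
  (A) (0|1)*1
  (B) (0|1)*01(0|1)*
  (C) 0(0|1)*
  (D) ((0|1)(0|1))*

Testing sample strings against the DFA:
  '00' -> accepted
  '1110' -> rejected
  '110' -> rejected
  '000' -> accepted
Checking each option for a counterexample:
  (A) (0|1)*1: '0' is accepted by the DFA but does not match the regex → eliminated
  (B) (0|1)*01(0|1)*: '0' is accepted by the DFA but does not match the regex → eliminated
  (C) 0(0|1)*: agrees with the DFA on all strings of length ≤ 4
  (D) ((0|1)(0|1))*: ε is rejected by the DFA but matches the regex → eliminated
Only (C) 0(0|1)* is consistent with the DFA.

Final answer: (C) 0(0|1)*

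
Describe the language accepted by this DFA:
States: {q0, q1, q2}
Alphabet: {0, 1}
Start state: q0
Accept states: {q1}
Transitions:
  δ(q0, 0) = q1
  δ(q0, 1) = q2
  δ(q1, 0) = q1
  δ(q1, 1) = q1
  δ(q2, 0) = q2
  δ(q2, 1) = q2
Analyzing the DFA structure:
Start state: q0
Accept states: {q1}
Interpreting what each state remembers (checking against the transitions):
  q0: nothing has been read yet
  q1: the first symbol was 0
  q2: the first symbol was 1 (trap state)
  δ(q0, 0): in q0 (nothing has been read yet), after reading 0 we have: the first symbol was 0 → q1
  δ(q0, 1): in q0 (nothing has been read yet), after reading 1 we have: the first symbol was 1 (trap state) → q2
  δ(q1, 0): in q1 (the first symbol was 0), after reading 0 we have: the first symbol was 0 → q1
  δ(q1, 1): in q1 (the first symbol was 0), after reading 1 we have: the first symbol was 0 → q1
  δ(q2, 0): in q2 (the first symbol was 1 (trap state)), after reading 0 we have: the first symbol was 1 (trap state) → q2
  δ(q2, 1): in q2 (the first symbol was 1 (trap state)), after reading 1 we have: the first symbol was 1 (trap state) → q2
A string is accepted iff it ends in {q1}, i.e. the first symbol was 0.
Language: All binary strings starting with 0

Final answer: All binary strings starting with 0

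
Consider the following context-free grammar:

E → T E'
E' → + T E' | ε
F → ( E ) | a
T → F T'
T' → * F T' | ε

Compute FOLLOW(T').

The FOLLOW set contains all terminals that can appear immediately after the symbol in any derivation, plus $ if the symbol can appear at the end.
Useful FIRST sets: FIRST(E') = {+, ε}, FIRST(T') = {*, ε} (both E' and T' are nullable).
FOLLOW(E): E is the start symbol → $; E appears in F → ( E ) followed by ')' → FOLLOW(E) = {), $}.
FOLLOW(E'): E' appears at the right end of E → T E' and of E' → + T E', so FOLLOW(E') ⊇ FOLLOW(E) (the second occurrence adds nothing new). FOLLOW(E') = {), $}.
FOLLOW(T): in E → T E' and E' → + T E', T is followed by E': add FIRST(E') minus ε = {+}; since E' is nullable, also add FOLLOW(E) and FOLLOW(E') = {), $}. FOLLOW(T) = {+, ), $}.
FOLLOW(T'): T' appears at the right end of T → F T' and of T' → * F T', so FOLLOW(T') = FOLLOW(T) = {+, ), $}.

Final answer: {$, ), +}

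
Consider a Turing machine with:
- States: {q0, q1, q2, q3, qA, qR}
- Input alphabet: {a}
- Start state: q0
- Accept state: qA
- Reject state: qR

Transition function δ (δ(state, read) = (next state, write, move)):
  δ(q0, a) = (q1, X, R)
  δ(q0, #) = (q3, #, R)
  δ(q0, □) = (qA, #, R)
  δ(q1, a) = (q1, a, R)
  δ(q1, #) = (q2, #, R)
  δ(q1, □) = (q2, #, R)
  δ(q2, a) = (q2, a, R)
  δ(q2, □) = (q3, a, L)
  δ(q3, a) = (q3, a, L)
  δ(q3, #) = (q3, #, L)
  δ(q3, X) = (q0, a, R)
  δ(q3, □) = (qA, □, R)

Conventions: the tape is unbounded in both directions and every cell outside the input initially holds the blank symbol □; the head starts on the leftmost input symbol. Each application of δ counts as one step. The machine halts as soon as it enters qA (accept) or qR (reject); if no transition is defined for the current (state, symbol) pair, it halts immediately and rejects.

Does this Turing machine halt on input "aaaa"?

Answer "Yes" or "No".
Trace (configuration after each step, as tape_left[state]tape_right with head position):
Step 0: [q0]aaaa (head at position 0)
Step 1: X[q1]aaa (head 1)
Step 2: Xa[q1]aa (head 2)
Step 3: Xaa[q1]a (head 3)
Step 4: Xaaa[q1]□ (head 4)
Step 5: Xaaa#[q2]□ (head 5)
Step 6: Xaaa[q3]#a (head 4)
Step 7: Xaa[q3]a#a (head 3)
Step 8: Xa[q3]aa#a (head 2)
Step 9: X[q3]aaa#a (head 1)
Step 10: [q3]Xaaa#a (head 0)
Step 11: a[q0]aaa#a (head 1)
Step 12: aX[q1]aa#a (head 2)
Step 13: aXa[q1]a#a (head 3)
Step 14: aXaa[q1]#a (head 4)
Step 15: aXaa#[q2]a (head 5)
Step 16: aXaa#a[q2]□ (head 6)
Step 17: aXaa#[q3]aa (head 5)
Step 18: aXaa[q3]#aa (head 4)
Step 19: aXa[q3]a#aa (head 3)
Step 20: aX[q3]aa#aa (head 2)
Step 21: a[q3]Xaa#aa (head 1)
Step 22: aa[q0]aa#aa (head 2)
Step 23: aaX[q1]a#aa (head 3)
Step 24: aaXa[q1]#aa (head 4)
Step 25: aaXa#[q2]aa (head 5)
Step 26: aaXa#a[q2]a (head 6)
Step 27: aaXa#aa[q2]□ (head 7)
Step 28: aaXa#a[q3]aa (head 6)
Step 29: aaXa#[q3]aaa (head 5)
Step 30: aaXa[q3]#aaa (head 4)
Step 31: aaX[q3]a#aaa (head 3)
Step 32: aa[q3]Xa#aaa (head 2)
Step 33: aaa[q0]a#aaa (head 3)
Step 34: aaaX[q1]#aaa (head 4)
Step 35: aaaX#[q2]aaa (head 5)
Step 36: aaaX#a[q2]aa (head 6)
Step 37: aaaX#aa[q2]a (head 7)
Step 38: aaaX#aaa[q2]□ (head 8)
Step 39: aaaX#aa[q3]aa (head 7)
Step 40: aaaX#a[q3]aaa (head 6)
Step 41: aaaX#[q3]aaaa (head 5)
Step 42: aaaX[q3]#aaaa (head 4)
Step 43: aaa[q3]X#aaaa (head 3)
Step 44: aaaa[q0]#aaaa (head 4)
Step 45: aaaa#[q3]aaaa (head 5)
Step 46: aaaa[q3]#aaaa (head 4)
Step 47: aaa[q3]a#aaaa (head 3)
Step 48: aa[q3]aa#aaaa (head 2)
Step 49: a[q3]aaa#aaaa (head 1)
Step 50: [q3]aaaa#aaaa (head 0)
Step 51: [q3]□aaaa#aaaa (head -1)
Step 52: □[qA]aaaa#aaaa (head 0)
The machine is in qA, so it halts and accepts.
It halts after 52 steps.

Final answer: Yes - halts after 52 steps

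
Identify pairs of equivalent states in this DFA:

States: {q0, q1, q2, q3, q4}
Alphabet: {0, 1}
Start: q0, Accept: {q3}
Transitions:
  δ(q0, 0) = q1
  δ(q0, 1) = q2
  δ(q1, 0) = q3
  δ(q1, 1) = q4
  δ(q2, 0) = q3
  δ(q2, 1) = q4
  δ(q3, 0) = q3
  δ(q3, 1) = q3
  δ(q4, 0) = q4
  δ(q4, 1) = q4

Using the table-filling algorithm:
Round 0 – mark pairs where exactly one state is accepting: (q0,q3), (q1,q3), (q2,q3), (q3,q4)
Round 1 – newly marked: (q0,q1) [on 0: q1 vs q3, already marked]; (q0,q2) [on 0: q1 vs q3, already marked]; (q1,q4) [on 0: q3 vs q4, already marked]; (q2,q4) [on 0: q3 vs q4, already marked]
Round 2 – newly marked: (q0,q4) [on 0: q1 vs q4, already marked]
No further pairs can be marked.
(q1, q2) unmarked: δ(q1,0)=q3, δ(q2,0)=q3; δ(q1,1)=q4, δ(q2,1)=q4 → equivalent
Equivalent pairs: (q1, q2)

Final answer: Equivalent pairs: (q1, q2)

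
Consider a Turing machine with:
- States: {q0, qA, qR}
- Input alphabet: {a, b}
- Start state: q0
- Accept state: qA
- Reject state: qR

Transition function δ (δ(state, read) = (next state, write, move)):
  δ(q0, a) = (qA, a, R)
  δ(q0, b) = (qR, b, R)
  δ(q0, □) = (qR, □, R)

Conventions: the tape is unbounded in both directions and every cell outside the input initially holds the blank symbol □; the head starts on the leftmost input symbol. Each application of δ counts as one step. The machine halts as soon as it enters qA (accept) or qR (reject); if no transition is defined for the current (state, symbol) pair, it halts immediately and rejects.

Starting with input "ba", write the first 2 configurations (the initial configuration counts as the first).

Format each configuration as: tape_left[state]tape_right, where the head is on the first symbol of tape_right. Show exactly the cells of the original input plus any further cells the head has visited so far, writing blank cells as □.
Step 0: [q0]ba (head at position 0)
Step 1: δ(q0, b) = (qR, b, R)  ⊢  b[qR]a (head at position 1)

Final answer: [q0]ba ⊢ b[qR]a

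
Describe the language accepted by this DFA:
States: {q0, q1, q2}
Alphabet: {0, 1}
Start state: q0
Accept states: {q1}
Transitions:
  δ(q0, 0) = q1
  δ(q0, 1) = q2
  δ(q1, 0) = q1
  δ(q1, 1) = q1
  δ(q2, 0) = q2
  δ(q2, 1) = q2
Analyzing the DFA structure:
Start state: q0
Accept states: {q1}
Interpreting what each state remembers (checking against the transitions):
  q0: nothing has been read yet
  q1: the first symbol was 0
  q2: the first symbol was 1 (trap state)
  δ(q0, 0): in q0 (nothing has been read yet), after reading 0 we have: the first symbol was 0 → q1
  δ(q0, 1): in q0 (nothing has been read yet), after reading 1 we have: the first symbol was 1 (trap state) → q2
  δ(q1, 0): in q1 (the first symbol was 0), after reading 0 we have: the first symbol was 0 → q1
  δ(q1, 1): in q1 (the first symbol was 0), after reading 1 we have: the first symbol was 0 → q1
  δ(q2, 0): in q2 (the first symbol was 1 (trap state)), after reading 0 we have: the first symbol was 1 (trap state) → q2
  δ(q2, 1): in q2 (the first symbol was 1 (trap state)), after reading 1 we have: the first symbol was 1 (trap state) → q2
A string is accepted iff it ends in {q1}, i.e. the first symbol was 0.
Language: All binary strings starting with 0

Final answer: All binary strings starting with 0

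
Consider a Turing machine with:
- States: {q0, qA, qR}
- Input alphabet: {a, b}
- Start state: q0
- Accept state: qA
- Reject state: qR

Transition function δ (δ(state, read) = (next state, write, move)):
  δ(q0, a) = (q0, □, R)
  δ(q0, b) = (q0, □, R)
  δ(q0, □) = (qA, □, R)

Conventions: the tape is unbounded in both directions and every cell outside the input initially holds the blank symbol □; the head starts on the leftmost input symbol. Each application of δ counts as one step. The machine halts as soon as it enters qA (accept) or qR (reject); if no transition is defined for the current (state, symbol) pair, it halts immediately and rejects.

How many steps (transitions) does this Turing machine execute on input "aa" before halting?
Step 0: [q0]aa (head at position 0)
Step 1: δ(q0, a) = (q0, □, R)  ⊢  □[q0]a (head at position 1)
Step 2: δ(q0, a) = (q0, □, R)  ⊢  □□[q0]□ (head at position 2)
Step 3: δ(q0, □) = (qA, □, R)  ⊢  □□□[qA]□ (head at position 3)
The machine is in qA, so it halts and accepts.
Number of transitions executed: 3.

Final answer: 3 steps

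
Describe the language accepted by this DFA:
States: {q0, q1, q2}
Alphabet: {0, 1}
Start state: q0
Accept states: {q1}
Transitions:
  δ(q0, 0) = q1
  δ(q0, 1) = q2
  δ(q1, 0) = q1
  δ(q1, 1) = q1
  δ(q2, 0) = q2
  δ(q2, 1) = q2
Analyzing the DFA structure:
Start state: q0
Accept states: {q1}
Interpreting what each state remembers (checking against the transitions):
  q0: nothing has been read yet
  q1: the first symbol was 0
  q2: the first symbol was 1 (trap state)
  δ(q0, 0): in q0 (nothing has been read yet), after reading 0 we have: the first symbol was 0 → q1
  δ(q0, 1): in q0 (nothing has been read yet), after reading 1 we have: the first symbol was 1 (trap state) → q2
  δ(q1, 0): in q1 (the first symbol was 0), after reading 0 we have: the first symbol was 0 → q1
  δ(q1, 1): in q1 (the first symbol was 0), after reading 1 we have: the first symbol was 0 → q1
  δ(q2, 0): in q2 (the first symbol was 1 (trap state)), after reading 0 we have: the first symbol was 1 (trap state) → q2
  δ(q2, 1): in q2 (the first symbol was 1 (trap state)), after reading 1 we have: the first symbol was 1 (trap state) → q2
A string is accepted iff it ends in {q1}, i.e. the first symbol was 0.
Language: All binary strings starting with 0

Final answer: All binary strings starting with 0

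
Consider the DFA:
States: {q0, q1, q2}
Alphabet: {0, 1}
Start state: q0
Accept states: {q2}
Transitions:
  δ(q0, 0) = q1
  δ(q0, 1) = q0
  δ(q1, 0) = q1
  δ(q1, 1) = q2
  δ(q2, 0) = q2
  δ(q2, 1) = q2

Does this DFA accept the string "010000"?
Processing string "010000":
  q0 --0--> q1
  q1 --1--> q2
  q2 --0--> q2
  q2 --0--> q2
  q2 --0--> q2
  q2 --0--> q2
Final state: q2
Accept states: {q2}
q2 is an accept state, so the string is accepted.

Final answer: Yes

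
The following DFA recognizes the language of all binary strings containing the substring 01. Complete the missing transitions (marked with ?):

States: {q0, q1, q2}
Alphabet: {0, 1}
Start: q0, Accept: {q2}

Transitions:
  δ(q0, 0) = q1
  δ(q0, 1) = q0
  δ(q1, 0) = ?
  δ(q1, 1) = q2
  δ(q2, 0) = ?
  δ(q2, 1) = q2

What each state remembers (consistent with the given transitions and accept states):
  q0: 01 not seen yet and the last symbol was not 0
  q1: 01 not seen yet and the last symbol was 0
  q2: the substring 01 has already been seen
Filling in the missing entries:
  δ(q1, 0): in q1 (01 not seen yet and the last symbol was 0), after reading 0 we have: 01 not seen yet and the last symbol was 0 → q1
  δ(q2, 0): in q2 (the substring 01 has already been seen), after reading 0 we have: the substring 01 has already been seen → q2

Final answer: δ(q1, 0) = q1; δ(q2, 0) = q2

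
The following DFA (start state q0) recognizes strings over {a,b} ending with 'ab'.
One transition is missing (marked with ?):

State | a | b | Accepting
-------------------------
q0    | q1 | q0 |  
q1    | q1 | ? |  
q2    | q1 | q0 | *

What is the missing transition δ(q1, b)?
q2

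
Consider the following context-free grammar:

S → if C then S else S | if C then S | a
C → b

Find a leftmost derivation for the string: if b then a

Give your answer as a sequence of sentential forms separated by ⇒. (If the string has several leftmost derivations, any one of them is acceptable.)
Start with S.
Step 1: the leftmost non-terminal is S; apply S → if C then S:  if C then S
Step 2: the leftmost non-terminal is C; apply C → b:  if b then S
Step 3: the leftmost non-terminal is S; apply S → a:  if b then a

Final answer: S ⇒ if C then S ⇒ if b then S ⇒ if b then a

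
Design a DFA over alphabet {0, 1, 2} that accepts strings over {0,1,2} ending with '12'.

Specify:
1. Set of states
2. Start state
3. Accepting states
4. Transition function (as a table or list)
One valid DFA (any DFA recognizing the same language is acceptable):
States: {q0, q1, q2}
Start: q0
Accepting: {q2}
Transitions (accepting states marked with *):
State | 0 | 1 | 2 | Accepting
-----------------------------
q0    | q0 | q1 | q0 |  
q1    | q0 | q1 | q2 |  
q2    | q0 | q1 | q0 | *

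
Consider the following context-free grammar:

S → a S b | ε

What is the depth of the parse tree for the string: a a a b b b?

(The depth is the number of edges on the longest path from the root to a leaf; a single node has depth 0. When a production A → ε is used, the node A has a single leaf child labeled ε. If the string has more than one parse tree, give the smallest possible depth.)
The only parse tree applies S → a S b 3 times (once per matching a…b pair) and then S → ε.
The S nodes sit at depths 0, 1, …, 3; the innermost S (depth 3) has the single child ε at depth 4.
The terminal leaves a, b are at depths 1..3, so the longest root-to-leaf path is S → S → … → S → ε with 4 edges.
Depth = 4.

Final answer: 4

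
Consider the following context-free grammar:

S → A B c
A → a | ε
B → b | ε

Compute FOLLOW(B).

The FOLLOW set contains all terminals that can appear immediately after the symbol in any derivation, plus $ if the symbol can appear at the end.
B occurs in S → A B c, immediately followed by the terminal c. So FOLLOW(B) = {c}.

Final answer: {c}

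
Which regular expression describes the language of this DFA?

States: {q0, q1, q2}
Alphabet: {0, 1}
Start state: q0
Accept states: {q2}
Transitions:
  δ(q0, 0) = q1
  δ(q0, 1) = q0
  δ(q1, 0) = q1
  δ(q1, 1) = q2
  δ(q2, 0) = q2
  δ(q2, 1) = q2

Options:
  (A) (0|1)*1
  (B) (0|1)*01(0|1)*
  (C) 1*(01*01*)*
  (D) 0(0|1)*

Testing sample strings against the DFA:
  '00001' -> accepted
  '1011' -> accepted
  '00100' -> accepted
  '11001' -> accepted
Checking each option for a counterexample:
  (A) (0|1)*1: '1' is rejected by the DFA but matches the regex → eliminated
  (B) (0|1)*01(0|1)*: agrees with the DFA on all strings of length ≤ 4
  (C) 1*(01*01*)*: ε is rejected by the DFA but matches the regex → eliminated
  (D) 0(0|1)*: '0' is rejected by the DFA but matches the regex → eliminated
Only (B) (0|1)*01(0|1)* is consistent with the DFA.

Final answer: (B) (0|1)*01(0|1)*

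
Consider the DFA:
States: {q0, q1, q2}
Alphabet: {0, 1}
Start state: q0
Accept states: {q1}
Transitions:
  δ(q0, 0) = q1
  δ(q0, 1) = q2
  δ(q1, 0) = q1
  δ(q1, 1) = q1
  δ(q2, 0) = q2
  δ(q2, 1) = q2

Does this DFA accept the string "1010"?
Processing string "1010":
  q0 --1--> q2
  q2 --0--> q2
  q2 --1--> q2
  q2 --0--> q2
Final state: q2
Accept states: {q1}
q2 is not an accept state, so the string is rejected.

Final answer: No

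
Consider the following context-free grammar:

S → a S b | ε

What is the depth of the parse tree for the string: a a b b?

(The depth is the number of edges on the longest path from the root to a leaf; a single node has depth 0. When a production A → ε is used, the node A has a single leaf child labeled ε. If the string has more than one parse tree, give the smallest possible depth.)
The only parse tree applies S → a S b 2 times (once per matching a…b pair) and then S → ε.
The S nodes sit at depths 0, 1, …, 2; the innermost S (depth 2) has the single child ε at depth 3.
The terminal leaves a, b are at depths 1..2, so the longest root-to-leaf path is S → S → … → S → ε with 3 edges.
Depth = 3.

Final answer: 3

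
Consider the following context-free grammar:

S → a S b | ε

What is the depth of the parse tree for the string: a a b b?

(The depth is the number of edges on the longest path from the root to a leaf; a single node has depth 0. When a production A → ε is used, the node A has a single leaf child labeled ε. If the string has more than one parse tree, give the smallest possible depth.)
The only parse tree applies S → a S b 2 times (once per matching a…b pair) and then S → ε.
The S nodes sit at depths 0, 1, …, 2; the innermost S (depth 2) has the single child ε at depth 3.
The terminal leaves a, b are at depths 1..2, so the longest root-to-leaf path is S → S → … → S → ε with 3 edges.
Depth = 3.

Final answer: 3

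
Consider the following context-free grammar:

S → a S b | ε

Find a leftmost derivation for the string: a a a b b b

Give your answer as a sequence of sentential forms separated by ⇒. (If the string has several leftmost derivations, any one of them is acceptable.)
Start with S.
Step 1: the leftmost non-terminal is S; apply S → a S b:  a S b
Step 2: the leftmost non-terminal is S; apply S → a S b:  a a S b b
Step 3: the leftmost non-terminal is S; apply S → a S b:  a a a S b b b
Step 4: the leftmost non-terminal is S; apply S → ε:  a a a b b b

Final answer: S ⇒ a S b ⇒ a a S b b ⇒ a a a S b b b ⇒ a a a b b b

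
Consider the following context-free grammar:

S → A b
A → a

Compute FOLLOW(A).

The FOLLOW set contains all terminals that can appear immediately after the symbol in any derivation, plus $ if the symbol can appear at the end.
A occurs only in S → A b, where it is immediately followed by the terminal b. So FOLLOW(A) = {b}.

Final answer: {b}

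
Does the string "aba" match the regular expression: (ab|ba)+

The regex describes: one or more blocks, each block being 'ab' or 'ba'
No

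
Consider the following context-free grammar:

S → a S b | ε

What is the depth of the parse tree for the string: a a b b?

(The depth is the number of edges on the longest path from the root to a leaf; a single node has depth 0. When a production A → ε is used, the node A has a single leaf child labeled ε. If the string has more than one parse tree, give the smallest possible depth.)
The only parse tree applies S → a S b 2 times (once per matching a…b pair) and then S → ε.
The S nodes sit at depths 0, 1, …, 2; the innermost S (depth 2) has the single child ε at depth 3.
The terminal leaves a, b are at depths 1..2, so the longest root-to-leaf path is S → S → … → S → ε with 3 edges.
Depth = 3.

Final answer: 3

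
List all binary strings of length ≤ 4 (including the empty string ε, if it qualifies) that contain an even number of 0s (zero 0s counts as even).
Checking every binary string of length 0 to 4:
  Length 0: accepted: ε | rejected: (none)
  Length 1: accepted: 1 | rejected: 0
  Length 2: accepted: 00, 11 | rejected: 01, 10
  Length 3: accepted: 001, 010, 100, 111 | rejected: 000, 011, 101, 110
  Length 4: accepted: 0000, 0011, 0101, 0110, 1001, 1010, 1100, 1111 | rejected: 0001, 0010, 0100, 0111, 1000, 1011, 1101, 1110
Total: 16 string(s).

Final answer: ε, 1, 00, 11, 001, 010, 100, 111, 0000, 0011, 0101, 0110, 1001, 1010, 1100, 1111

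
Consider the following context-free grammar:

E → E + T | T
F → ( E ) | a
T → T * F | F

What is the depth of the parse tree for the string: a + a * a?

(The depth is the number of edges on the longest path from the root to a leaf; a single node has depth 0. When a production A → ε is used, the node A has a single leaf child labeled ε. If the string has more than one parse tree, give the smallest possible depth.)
The grammar is unambiguous; the parse tree of a + a * a is:
E → E + T at the root (depth 0).
  Left E (depth 1) → T (2) → F (3) → a (4).
  Right T (depth 1) → T * F; that T (2) → F (3) → a (4); F (2) → a (3).
The longest root-to-leaf paths have 4 edges.
Depth = 4.

Final answer: 4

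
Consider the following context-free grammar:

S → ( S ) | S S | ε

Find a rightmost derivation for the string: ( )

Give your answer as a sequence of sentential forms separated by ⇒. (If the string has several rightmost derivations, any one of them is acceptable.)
Start with S.
Step 1: the rightmost non-terminal is S; apply S → ( S ):  ( S )
Step 2: the rightmost non-terminal is S; apply S → ε:  ( )

Final answer: S ⇒ ( S ) ⇒ ( )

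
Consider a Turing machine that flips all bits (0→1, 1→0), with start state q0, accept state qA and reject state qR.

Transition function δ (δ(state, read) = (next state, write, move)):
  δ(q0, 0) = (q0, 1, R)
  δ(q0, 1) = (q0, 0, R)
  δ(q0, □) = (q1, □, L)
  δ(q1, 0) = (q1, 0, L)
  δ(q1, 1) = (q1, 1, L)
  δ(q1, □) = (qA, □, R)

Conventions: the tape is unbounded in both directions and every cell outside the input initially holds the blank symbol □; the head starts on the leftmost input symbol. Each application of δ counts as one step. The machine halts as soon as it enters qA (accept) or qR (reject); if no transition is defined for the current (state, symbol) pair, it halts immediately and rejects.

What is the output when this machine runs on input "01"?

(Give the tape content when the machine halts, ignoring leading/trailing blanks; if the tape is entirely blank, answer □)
Step 0: [q0]01 (head at position 0)
Step 1: δ(q0, 0) = (q0, 1, R)  ⊢  1[q0]1 (head at position 1)
Step 2: δ(q0, 1) = (q0, 0, R)  ⊢  10[q0]□ (head at position 2)
Step 3: δ(q0, □) = (q1, □, L)  ⊢  1[q1]0□ (head at position 1)
Step 4: δ(q1, 0) = (q1, 0, L)  ⊢  [q1]10□ (head at position 0)
Step 5: δ(q1, 1) = (q1, 1, L)  ⊢  [q1]□10□ (head at position -1)
Step 6: δ(q1, □) = (qA, □, R)  ⊢  □[qA]10□ (head at position 0)
The machine is in qA, so it halts and accepts.
Tape content when halted (ignoring surrounding blanks): 10

Final answer: Output: 10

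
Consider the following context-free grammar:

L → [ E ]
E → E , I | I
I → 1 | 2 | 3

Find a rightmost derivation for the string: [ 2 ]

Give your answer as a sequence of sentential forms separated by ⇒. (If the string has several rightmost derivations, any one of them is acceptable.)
Start with L.
Step 1: the rightmost non-terminal is L; apply L → [ E ]:  [ E ]
Step 2: the rightmost non-terminal is E; apply E → I:  [ I ]
Step 3: the rightmost non-terminal is I; apply I → 2:  [ 2 ]

Final answer: L ⇒ [ E ] ⇒ [ I ] ⇒ [ 2 ]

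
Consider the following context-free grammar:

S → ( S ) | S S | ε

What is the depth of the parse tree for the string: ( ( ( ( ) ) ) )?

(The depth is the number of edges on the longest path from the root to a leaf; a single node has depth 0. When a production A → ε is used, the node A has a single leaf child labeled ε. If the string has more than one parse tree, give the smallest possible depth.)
The string is 4 nested pairs. The shallowest parse tree applies S → ( S ) 4 times (one node per nested pair, each a child of the previous) and then S → ε in the middle.
S nodes at depths 0..4, ε leaf at depth 5; parentheses leaves are at depths 1..4.
(Using S → S S with an S → ε child anywhere only adds levels, so it cannot give a shallower tree.)
Depth = 5.

Final answer: 5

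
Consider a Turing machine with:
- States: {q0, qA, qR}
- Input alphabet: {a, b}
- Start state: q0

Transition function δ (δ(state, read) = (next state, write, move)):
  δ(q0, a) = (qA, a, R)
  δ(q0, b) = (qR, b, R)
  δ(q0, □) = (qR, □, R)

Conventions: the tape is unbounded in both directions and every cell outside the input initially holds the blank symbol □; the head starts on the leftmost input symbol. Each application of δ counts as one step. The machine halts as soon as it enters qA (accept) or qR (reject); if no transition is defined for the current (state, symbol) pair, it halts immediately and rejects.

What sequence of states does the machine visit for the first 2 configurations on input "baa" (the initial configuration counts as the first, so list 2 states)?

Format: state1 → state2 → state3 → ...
Step 0: [q0]baa (head at position 0)
Step 1: δ(q0, b) = (qR, b, R)  ⊢  b[qR]aa (head at position 1)
Reading off the states of these 2 configurations: q0 → qR

Final answer: q0 → qR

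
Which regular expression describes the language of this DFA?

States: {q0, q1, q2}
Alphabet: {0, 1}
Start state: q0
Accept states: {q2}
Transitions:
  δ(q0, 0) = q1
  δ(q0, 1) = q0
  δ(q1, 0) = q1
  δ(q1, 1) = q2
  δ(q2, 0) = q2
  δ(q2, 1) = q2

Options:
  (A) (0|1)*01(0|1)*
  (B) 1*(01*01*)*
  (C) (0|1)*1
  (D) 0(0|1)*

Testing sample strings against the DFA:
  '1110' -> rejected
  '0000' -> rejected
  '11' -> rejected
  '0010' -> accepted
Checking each option for a counterexample:
  (A) (0|1)*01(0|1)*: agrees with the DFA on all strings of length ≤ 4
  (B) 1*(01*01*)*: ε is rejected by the DFA but matches the regex → eliminated
  (C) (0|1)*1: '1' is rejected by the DFA but matches the regex → eliminated
  (D) 0(0|1)*: '0' is rejected by the DFA but matches the regex → eliminated
Only (A) (0|1)*01(0|1)* is consistent with the DFA.

Final answer: (A) (0|1)*01(0|1)*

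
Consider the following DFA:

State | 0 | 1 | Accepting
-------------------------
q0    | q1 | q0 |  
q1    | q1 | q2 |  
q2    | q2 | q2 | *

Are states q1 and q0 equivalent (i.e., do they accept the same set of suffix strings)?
Try the suffix "1".
From q1: q1 → q2 — accepting.
From q0: q0 → q0 — not accepting.
The two states disagree on this suffix, so they are not equivalent.

Final answer: No. Distinguishing string: "1" - accepted from q1 but not from q0.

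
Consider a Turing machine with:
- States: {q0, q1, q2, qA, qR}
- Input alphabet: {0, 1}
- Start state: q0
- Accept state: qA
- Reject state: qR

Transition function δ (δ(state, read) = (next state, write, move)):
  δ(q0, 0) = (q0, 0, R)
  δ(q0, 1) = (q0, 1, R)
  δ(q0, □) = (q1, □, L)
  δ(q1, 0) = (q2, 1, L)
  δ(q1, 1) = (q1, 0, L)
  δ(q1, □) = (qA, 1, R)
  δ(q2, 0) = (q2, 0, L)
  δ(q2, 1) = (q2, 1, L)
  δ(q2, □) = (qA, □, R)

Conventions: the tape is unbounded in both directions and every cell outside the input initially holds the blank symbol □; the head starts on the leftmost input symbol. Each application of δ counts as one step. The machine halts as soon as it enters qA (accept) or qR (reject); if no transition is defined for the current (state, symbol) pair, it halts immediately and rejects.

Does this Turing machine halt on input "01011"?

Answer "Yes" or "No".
Step 0: [q0]01011 (head at position 0)
Step 1: δ(q0, 0) = (q0, 0, R)  ⊢  0[q0]1011 (head at position 1)
Step 2: δ(q0, 1) = (q0, 1, R)  ⊢  01[q0]011 (head at position 2)
Step 3: δ(q0, 0) = (q0, 0, R)  ⊢  010[q0]11 (head at position 3)
Step 4: δ(q0, 1) = (q0, 1, R)  ⊢  0101[q0]1 (head at position 4)
Step 5: δ(q0, 1) = (q0, 1, R)  ⊢  01011[q0]□ (head at position 5)
Step 6: δ(q0, □) = (q1, □, L)  ⊢  0101[q1]1□ (head at position 4)
Step 7: δ(q1, 1) = (q1, 0, L)  ⊢  010[q1]10□ (head at position 3)
Step 8: δ(q1, 1) = (q1, 0, L)  ⊢  01[q1]000□ (head at position 2)
Step 9: δ(q1, 0) = (q2, 1, L)  ⊢  0[q2]1100□ (head at position 1)
Step 10: δ(q2, 1) = (q2, 1, L)  ⊢  [q2]01100□ (head at position 0)
Step 11: δ(q2, 0) = (q2, 0, L)  ⊢  [q2]□01100□ (head at position -1)
Step 12: δ(q2, □) = (qA, □, R)  ⊢  □[qA]01100□ (head at position 0)
The machine is in qA, so it halts and accepts.
It halts after 12 steps.

Final answer: Yes - halts after 12 steps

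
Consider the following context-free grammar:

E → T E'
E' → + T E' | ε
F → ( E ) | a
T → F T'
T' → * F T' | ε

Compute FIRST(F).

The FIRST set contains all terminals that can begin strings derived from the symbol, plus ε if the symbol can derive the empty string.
FIRST(F): F → ( E ) contributes '(' and F → a contributes 'a', so FIRST(F) = {(, a}. F is not nullable.

Final answer: {(, a}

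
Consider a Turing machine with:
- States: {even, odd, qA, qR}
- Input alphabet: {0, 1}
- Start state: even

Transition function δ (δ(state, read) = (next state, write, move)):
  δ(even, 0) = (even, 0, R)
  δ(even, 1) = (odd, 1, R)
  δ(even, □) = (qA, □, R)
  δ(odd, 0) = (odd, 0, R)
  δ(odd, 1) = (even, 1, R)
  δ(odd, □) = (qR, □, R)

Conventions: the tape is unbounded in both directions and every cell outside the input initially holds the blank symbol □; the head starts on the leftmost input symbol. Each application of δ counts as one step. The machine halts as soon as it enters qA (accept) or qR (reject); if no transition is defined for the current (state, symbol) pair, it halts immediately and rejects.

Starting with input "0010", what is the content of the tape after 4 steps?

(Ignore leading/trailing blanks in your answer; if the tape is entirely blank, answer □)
Step 0: [even]0010 (head at position 0)
Step 1: δ(even, 0) = (even, 0, R)  ⊢  0[even]010 (head at position 1)
Step 2: δ(even, 0) = (even, 0, R)  ⊢  00[even]10 (head at position 2)
Step 3: δ(even, 1) = (odd, 1, R)  ⊢  001[odd]0 (head at position 3)
Step 4: δ(odd, 0) = (odd, 0, R)  ⊢  0010[odd]□ (head at position 4)
Tape after 4 steps (ignoring surrounding blanks): 0010

Final answer: Tape: 0010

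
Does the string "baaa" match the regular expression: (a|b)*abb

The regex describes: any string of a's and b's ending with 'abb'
No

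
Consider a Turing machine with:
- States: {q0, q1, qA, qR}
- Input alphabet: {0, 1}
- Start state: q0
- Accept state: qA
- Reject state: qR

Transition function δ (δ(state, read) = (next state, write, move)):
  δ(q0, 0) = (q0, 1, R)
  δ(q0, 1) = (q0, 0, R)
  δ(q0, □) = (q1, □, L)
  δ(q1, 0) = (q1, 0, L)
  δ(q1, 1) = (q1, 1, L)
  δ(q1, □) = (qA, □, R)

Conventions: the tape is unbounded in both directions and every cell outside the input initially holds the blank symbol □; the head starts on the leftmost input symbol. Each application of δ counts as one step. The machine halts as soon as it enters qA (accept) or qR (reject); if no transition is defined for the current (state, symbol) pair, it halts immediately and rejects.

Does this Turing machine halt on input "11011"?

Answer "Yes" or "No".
Step 0: [q0]11011 (head at position 0)
Step 1: δ(q0, 1) = (q0, 0, R)  ⊢  0[q0]1011 (head at position 1)
Step 2: δ(q0, 1) = (q0, 0, R)  ⊢  00[q0]011 (head at position 2)
Step 3: δ(q0, 0) = (q0, 1, R)  ⊢  001[q0]11 (head at position 3)
Step 4: δ(q0, 1) = (q0, 0, R)  ⊢  0010[q0]1 (head at position 4)
Step 5: δ(q0, 1) = (q0, 0, R)  ⊢  00100[q0]□ (head at position 5)
Step 6: δ(q0, □) = (q1, □, L)  ⊢  0010[q1]0□ (head at position 4)
Step 7: δ(q1, 0) = (q1, 0, L)  ⊢  001[q1]00□ (head at position 3)
Step 8: δ(q1, 0) = (q1, 0, L)  ⊢  00[q1]100□ (head at position 2)
Step 9: δ(q1, 1) = (q1, 1, L)  ⊢  0[q1]0100□ (head at position 1)
Step 10: δ(q1, 0) = (q1, 0, L)  ⊢  [q1]00100□ (head at position 0)
Step 11: δ(q1, 0) = (q1, 0, L)  ⊢  [q1]□00100□ (head at position -1)
Step 12: δ(q1, □) = (qA, □, R)  ⊢  □[qA]00100□ (head at position 0)
The machine is in qA, so it halts and accepts.
It halts after 12 steps.

Final answer: Yes - halts after 12 steps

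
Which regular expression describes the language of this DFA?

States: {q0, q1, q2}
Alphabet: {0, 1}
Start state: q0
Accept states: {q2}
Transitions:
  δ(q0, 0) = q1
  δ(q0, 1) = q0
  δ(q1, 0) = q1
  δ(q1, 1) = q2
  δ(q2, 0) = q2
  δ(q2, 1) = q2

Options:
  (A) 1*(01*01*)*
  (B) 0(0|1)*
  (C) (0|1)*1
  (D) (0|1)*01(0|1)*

Testing sample strings against the DFA:
  '1011' -> accepted
  '101' -> accepted
  '0010' -> accepted
  '0100' -> accepted
Checking each option for a counterexample:
  (A) 1*(01*01*)*: ε is rejected by the DFA but matches the regex → eliminated
  (B) 0(0|1)*: '0' is rejected by the DFA but matches the regex → eliminated
  (C) (0|1)*1: '1' is rejected by the DFA but matches the regex → eliminated
  (D) (0|1)*01(0|1)*: agrees with the DFA on all strings of length ≤ 4
Only (D) (0|1)*01(0|1)* is consistent with the DFA.

Final answer: (D) (0|1)*01(0|1)*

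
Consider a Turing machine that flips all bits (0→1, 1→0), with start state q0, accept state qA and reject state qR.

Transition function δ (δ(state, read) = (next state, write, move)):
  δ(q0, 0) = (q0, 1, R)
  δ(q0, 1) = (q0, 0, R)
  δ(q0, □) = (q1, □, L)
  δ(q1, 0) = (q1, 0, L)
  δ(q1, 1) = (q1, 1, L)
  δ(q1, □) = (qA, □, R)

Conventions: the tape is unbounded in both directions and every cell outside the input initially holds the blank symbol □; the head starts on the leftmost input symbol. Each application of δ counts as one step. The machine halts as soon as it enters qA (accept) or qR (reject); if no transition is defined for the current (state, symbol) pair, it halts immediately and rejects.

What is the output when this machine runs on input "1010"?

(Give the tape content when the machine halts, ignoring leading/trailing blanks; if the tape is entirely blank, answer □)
Step 0: [q0]1010 (head at position 0)
Step 1: δ(q0, 1) = (q0, 0, R)  ⊢  0[q0]010 (head at position 1)
Step 2: δ(q0, 0) = (q0, 1, R)  ⊢  01[q0]10 (head at position 2)
Step 3: δ(q0, 1) = (q0, 0, R)  ⊢  010[q0]0 (head at position 3)
Step 4: δ(q0, 0) = (q0, 1, R)  ⊢  0101[q0]□ (head at position 4)
Step 5: δ(q0, □) = (q1, □, L)  ⊢  010[q1]1□ (head at position 3)
Step 6: δ(q1, 1) = (q1, 1, L)  ⊢  01[q1]01□ (head at position 2)
Step 7: δ(q1, 0) = (q1, 0, L)  ⊢  0[q1]101□ (head at position 1)
Step 8: δ(q1, 1) = (q1, 1, L)  ⊢  [q1]0101□ (head at position 0)
Step 9: δ(q1, 0) = (q1, 0, L)  ⊢  [q1]□0101□ (head at position -1)
Step 10: δ(q1, □) = (qA, □, R)  ⊢  □[qA]0101□ (head at position 0)
The machine is in qA, so it halts and accepts.
Tape content when halted (ignoring surrounding blanks): 0101

Final answer: Output: 0101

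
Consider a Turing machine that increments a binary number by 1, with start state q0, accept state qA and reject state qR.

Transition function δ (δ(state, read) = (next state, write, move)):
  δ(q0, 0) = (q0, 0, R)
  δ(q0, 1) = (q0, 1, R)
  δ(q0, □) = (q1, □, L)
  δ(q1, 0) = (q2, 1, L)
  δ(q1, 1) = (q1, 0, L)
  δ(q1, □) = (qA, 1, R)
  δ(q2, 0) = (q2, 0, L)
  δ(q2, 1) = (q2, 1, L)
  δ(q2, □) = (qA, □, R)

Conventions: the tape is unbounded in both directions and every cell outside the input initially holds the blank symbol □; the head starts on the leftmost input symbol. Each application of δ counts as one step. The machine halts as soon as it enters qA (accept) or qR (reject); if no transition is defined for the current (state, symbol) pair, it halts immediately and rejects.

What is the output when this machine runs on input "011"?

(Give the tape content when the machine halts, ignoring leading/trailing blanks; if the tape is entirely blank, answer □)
Step 0: [q0]011 (head at position 0)
Step 1: δ(q0, 0) = (q0, 0, R)  ⊢  0[q0]11 (head at position 1)
Step 2: δ(q0, 1) = (q0, 1, R)  ⊢  01[q0]1 (head at position 2)
Step 3: δ(q0, 1) = (q0, 1, R)  ⊢  011[q0]□ (head at position 3)
Step 4: δ(q0, □) = (q1, □, L)  ⊢  01[q1]1□ (head at position 2)
Step 5: δ(q1, 1) = (q1, 0, L)  ⊢  0[q1]10□ (head at position 1)
Step 6: δ(q1, 1) = (q1, 0, L)  ⊢  [q1]000□ (head at position 0)
Step 7: δ(q1, 0) = (q2, 1, L)  ⊢  [q2]□100□ (head at position -1)
Step 8: δ(q2, □) = (qA, □, R)  ⊢  □[qA]100□ (head at position 0)
The machine is in qA, so it halts and accepts.
Tape content when halted (ignoring surrounding blanks): 100

Final answer: Output: 100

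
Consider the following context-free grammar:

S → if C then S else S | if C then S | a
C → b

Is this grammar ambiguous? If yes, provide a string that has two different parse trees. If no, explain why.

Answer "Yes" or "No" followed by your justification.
The 'dangling else' can attach to either if. Two leftmost derivations of  if b then if b then a else a:
  (1) S ⇒ if C then S else S ⇒ if b then S else S ⇒ if b then if C then S else S ⇒ if b then if b then S else S ⇒ if b then if b then a else S ⇒ if b then if b then a else a   (else belongs to the outer if)
  (2) S ⇒ if C then S ⇒ if b then S ⇒ if b then if C then S else S ⇒ if b then if b then S else S ⇒ if b then if b then a else S ⇒ if b then if b then a else a   (else belongs to the inner if)
Two distinct parse trees for the same string, so the grammar is ambiguous.

Final answer: Yes - the string 'if b then if b then a else a' has two distinct leftmost derivations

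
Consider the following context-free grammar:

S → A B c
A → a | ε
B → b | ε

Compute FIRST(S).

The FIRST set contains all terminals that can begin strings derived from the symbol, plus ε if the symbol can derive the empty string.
FIRST(A) = {a, ε} (A → a | ε) and FIRST(B) = {b, ε} (B → b | ε).
For S → A B c: add FIRST(A) minus ε = {a}; A is nullable, so also add FIRST(B) minus ε = {b}; B is nullable too, so also add FIRST(c) = {c}. The terminal c is never erased, so S is not nullable and ε is not included.
FIRST(S) = {a, b, c}.

Final answer: {a, b, c}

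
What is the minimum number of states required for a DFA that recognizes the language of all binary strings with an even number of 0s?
Language: binary strings with an even number of 0s
Lower bound (Myhill–Nerode): the prefixes ε, 0 are pairwise distinguishable:
  ε vs 0: suffix ε distinguishes them (ε has zero 0s (accepted), 0 has one 0 (rejected))
So any DFA needs at least 2 states.
Upper bound: a DFA with 2 states exists (one state per class above).
Minimum states: 2

Final answer: 2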